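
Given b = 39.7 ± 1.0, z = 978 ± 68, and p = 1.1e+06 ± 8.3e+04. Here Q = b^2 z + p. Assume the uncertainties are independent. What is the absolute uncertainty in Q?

Let w = b^2·z = 1.54e+06. δw/w = √((2·δb/b)² + (1·δz/z)²) = √(0.00254 + 0.00483) = 0.0859, so δw = 1.32e+05.
Q = w + p: δQ = √(δw² + δp²) = √(1.75e+10 + 6.89e+09) = 1.56e+05

1.56e+05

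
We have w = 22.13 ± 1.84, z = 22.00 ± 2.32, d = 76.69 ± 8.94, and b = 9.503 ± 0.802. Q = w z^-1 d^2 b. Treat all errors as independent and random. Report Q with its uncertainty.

Relative error in a monomial: (δQ/Q)² = Σ (nᵢ · δxᵢ/xᵢ)².
  (1·δw/w)² = (1×0.0831)² = 0.00691;  (-1·δz/z)² = (-1×0.105)² = 0.0111;  (2·δd/d)² = (2×0.117)² = 0.0544;  (1·δb/b)² = (1×0.0844)² = 0.00712
δQ/Q = √(0.0795) = 0.282
Q = 56220, so δQ = 0.282 × 56220 = 15900.

56220 ± 15900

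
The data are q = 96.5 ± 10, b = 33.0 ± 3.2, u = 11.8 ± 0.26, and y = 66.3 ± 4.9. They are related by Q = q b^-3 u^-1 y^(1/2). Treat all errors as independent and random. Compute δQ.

Relative error in a monomial: (δQ/Q)² = Σ (nᵢ · δxᵢ/xᵢ)².
  (1·δq/q)² = (1×0.104)² = 0.0107;  (-3·δb/b)² = (-3×0.0970)² = 0.0846;  (-1·δu/u)² = (-1×0.0220)² = 0.000485;  (½·δy/y)² = (0.5×0.0739)² = 0.00137
δQ/Q = √(0.0972) = 0.312
Q = 0.00185, so δQ = 0.312 × 0.00185 = 0.000578.

0.000578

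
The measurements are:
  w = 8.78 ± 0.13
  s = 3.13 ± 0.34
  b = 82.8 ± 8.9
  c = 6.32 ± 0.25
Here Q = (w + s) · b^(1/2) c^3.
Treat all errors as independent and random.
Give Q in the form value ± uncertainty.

Let u = w + s = 11.9. δu = √(δw² + δs²) = √(0.0169 + 0.116) = 0.364, so δu/u = 0.0306.
Q is then a monomial in u, b, c:
δQ/Q = √((δu/u)² + (½·δb/b)² + (3·δc/c)²) = √(0.000934 + 0.00289 + 0.0141) = 0.134
Q = 27400, so δQ = 0.134 × 27400 = 3660.

27400 ± 3660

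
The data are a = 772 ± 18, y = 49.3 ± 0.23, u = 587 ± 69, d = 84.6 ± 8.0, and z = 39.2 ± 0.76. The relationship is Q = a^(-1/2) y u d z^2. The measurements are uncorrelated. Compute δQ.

For a monomial Q ∝ a^(-1/2), y, u, d, z^2, fractional errors add in quadrature:
  (−½·δa/a)² = (-0.5×0.0233)² = 0.000136;  (1·δy/y)² = (1×0.00467)² = 2.18e-05;  (1·δu/u)² = (1×0.118)² = 0.0138;  (1·δd/d)² = (1×0.0946)² = 0.00894;  (2·δz/z)² = (2×0.0194)² = 0.00150
δQ/Q = √(0.0244) = 0.156
Q = 1.35e+08, so δQ = 0.156 × 1.35e+08 = 2.12e+07.

2.12e+07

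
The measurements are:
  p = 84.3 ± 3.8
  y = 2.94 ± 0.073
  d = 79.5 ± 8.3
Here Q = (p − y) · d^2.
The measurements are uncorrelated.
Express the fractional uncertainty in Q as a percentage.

Let u = p − y = 81.4. δu = √(δp² + δy²) = √(14.4 + 0.00533) = 3.80, so δu/u = 0.0467.
Q is then a monomial in u, d:
δQ/Q = √((δu/u)² + (2·δd/d)²) = √(0.00218 + 0.0436) = 0.214

21.4%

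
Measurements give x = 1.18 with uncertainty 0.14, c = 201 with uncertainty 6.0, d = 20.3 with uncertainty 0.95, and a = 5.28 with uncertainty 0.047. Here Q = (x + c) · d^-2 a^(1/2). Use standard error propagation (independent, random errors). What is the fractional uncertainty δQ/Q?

0.0983

Let u = x + c = 202. δu = √(δx² + δc²) = √(0.0196 + 36.0) = 6.00, so δu/u = 0.0297.
Q is then a monomial in u, d, a:
δQ/Q = √((δu/u)² + (-2·δd/d)² + (½·δa/a)²) = √(0.000881 + 0.00876 + 1.98e-05) = 0.0983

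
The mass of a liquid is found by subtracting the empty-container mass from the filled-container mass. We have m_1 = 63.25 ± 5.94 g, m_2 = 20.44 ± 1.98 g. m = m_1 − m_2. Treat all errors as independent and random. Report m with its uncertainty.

42.81 ± 6.26 g

For a sum/difference, combine absolute errors in quadrature:
  (δm_1)² = 35.3;  (δm_2)² = 3.92
δm = √(39.2) = 6.26 g
m = 42.81 g.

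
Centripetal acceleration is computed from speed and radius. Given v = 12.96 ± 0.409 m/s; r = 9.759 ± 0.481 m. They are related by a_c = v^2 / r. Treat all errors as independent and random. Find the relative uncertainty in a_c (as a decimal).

0.0801

a_c is a product of powers, so relative uncertainties combine in quadrature:
  (2·δv/v)² = (2×0.0316)² = 0.00398;  (-1·δr/r)² = (-1×0.0493)² = 0.00243
δa_c/a_c = √(0.00641) = 0.0801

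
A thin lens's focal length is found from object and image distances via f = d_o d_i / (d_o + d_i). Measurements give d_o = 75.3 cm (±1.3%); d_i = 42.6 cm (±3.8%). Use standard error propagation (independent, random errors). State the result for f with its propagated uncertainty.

∂f/∂d_o = (d_i/(d_o+d_i))² = 0.131;  ∂f/∂d_i = (d_o/(d_o+d_i))² = 0.408
δf = √((∂f/∂d_o · δd_o)² + (∂f/∂d_i · δd_i)²) = √(0.0163 + 0.436) = 0.673 cm
f = 27.2 cm.

27.2 ± 0.673 cm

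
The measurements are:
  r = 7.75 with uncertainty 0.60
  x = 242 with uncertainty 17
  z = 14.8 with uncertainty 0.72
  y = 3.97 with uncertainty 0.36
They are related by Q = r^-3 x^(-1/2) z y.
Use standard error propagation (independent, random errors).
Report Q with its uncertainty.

0.00811 ± 0.00208

Relative error in a monomial: (δQ/Q)² = Σ (nᵢ · δxᵢ/xᵢ)².
  (-3·δr/r)² = (-3×0.0774)² = 0.0539;  (−½·δx/x)² = (-0.5×0.0702)² = 0.00123;  (1·δz/z)² = (1×0.0486)² = 0.00237;  (1·δy/y)² = (1×0.0907)² = 0.00822
δQ/Q = √(0.0658) = 0.256
Q = 0.00811, so δQ = 0.256 × 0.00811 = 0.00208.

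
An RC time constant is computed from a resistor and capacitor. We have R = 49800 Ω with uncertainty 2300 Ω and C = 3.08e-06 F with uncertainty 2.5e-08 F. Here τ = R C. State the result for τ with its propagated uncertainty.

0.153 ± 0.00719 s

Since τ is a product/quotient, work with relative uncertainties:
  (1·δR/R)² = (1×0.0462)² = 0.00213;  (1·δC/C)² = (1×0.00812)² = 6.59e-05
δτ/τ = √(0.00220) = 0.0469
τ = 0.153 s, so δτ = 0.0469 × 0.153 = 0.00719 s.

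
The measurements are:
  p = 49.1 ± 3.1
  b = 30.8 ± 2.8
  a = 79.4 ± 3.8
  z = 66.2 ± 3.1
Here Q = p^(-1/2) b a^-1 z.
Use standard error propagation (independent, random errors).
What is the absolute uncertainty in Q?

0.430

Q is a product of powers, so relative uncertainties combine in quadrature:
  (−½·δp/p)² = (-0.5×0.0631)² = 0.000997;  (1·δb/b)² = (1×0.0909)² = 0.00826;  (-1·δa/a)² = (-1×0.0479)² = 0.00229;  (1·δz/z)² = (1×0.0468)² = 0.00219
δQ/Q = √(0.0137) = 0.117
Q = 3.66, so δQ = 0.117 × 3.66 = 0.430.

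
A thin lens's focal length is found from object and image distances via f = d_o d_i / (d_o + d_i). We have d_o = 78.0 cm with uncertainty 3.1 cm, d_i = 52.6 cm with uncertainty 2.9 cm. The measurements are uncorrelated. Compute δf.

1.15 cm

∂f/∂d_o = (d_i/(d_o+d_i))² = 0.162;  ∂f/∂d_i = (d_o/(d_o+d_i))² = 0.357
δf = √((∂f/∂d_o · δd_o)² + (∂f/∂d_i · δd_i)²) = √(0.253 + 1.07) = 1.15 cm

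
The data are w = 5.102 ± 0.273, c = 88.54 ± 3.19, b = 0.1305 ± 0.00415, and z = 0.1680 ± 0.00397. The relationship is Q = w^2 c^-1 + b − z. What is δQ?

Let p = w^2·c^-1 = 0.2940. δp/p = √((2·δw/w)² + (-1·δc/c)²) = √(0.0115 + 0.00130) = 0.113, so δp = 0.0332.
Q = p + b − z: δQ = √(δp² + δb² + δz²) = √(0.00110 + 1.72e-05 + 1.58e-05) = 0.0337

0.0337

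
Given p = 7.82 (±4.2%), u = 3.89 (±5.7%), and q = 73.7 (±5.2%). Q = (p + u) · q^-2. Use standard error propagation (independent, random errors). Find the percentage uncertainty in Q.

10.9%

Let w = p + u = 11.7. δw = √(δp² + δu²) = √(0.108 + 0.0492) = 0.396, so δw/w = 0.0338.
Q is then a monomial in w, q:
δQ/Q = √((δw/w)² + (-2·δq/q)²) = √(0.00115 + 0.0108) = 0.109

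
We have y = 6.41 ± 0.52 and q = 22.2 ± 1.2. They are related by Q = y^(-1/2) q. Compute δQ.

0.593

Relative error in a monomial: (δQ/Q)² = Σ (nᵢ · δxᵢ/xᵢ)².
  (−½·δy/y)² = (-0.5×0.0811)² = 0.00165;  (1·δq/q)² = (1×0.0541)² = 0.00292
δQ/Q = √(0.00457) = 0.0676
Q = 8.77, so δQ = 0.0676 × 8.77 = 0.593.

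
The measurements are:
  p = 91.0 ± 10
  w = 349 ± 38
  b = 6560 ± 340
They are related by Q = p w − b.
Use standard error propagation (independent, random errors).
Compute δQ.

Let h = p·w = 31800. δh/h = √((1·δp/p)² + (1·δw/w)²) = √(0.0121 + 0.0119) = 0.155, so δh = 4910.
Q = h − b: δQ = √(δh² + δb²) = √(2.41e+07 + 1.16e+05) = 4920

4920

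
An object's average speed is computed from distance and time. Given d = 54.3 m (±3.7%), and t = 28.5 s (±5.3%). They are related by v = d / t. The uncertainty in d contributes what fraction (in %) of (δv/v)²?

32.8%

(δv/v)² = (1·δd/d)² + (-1·δt/t)²
  d term: (1×0.0370)² = 0.00137
  t term: (-1×0.0530)² = 0.00281
Total = 0.00418. Share from d = 0.00137/0.00418 = 0.328.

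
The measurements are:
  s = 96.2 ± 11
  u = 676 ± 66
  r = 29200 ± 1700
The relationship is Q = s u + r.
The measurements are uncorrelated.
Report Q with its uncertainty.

Let p = s·u = 65000. δp/p = √((1·δs/s)² + (1·δu/u)²) = √(0.0131 + 0.00953) = 0.150, so δp = 9780.
Q = p + r: δQ = √(δp² + δr²) = √(9.56e+07 + 2.89e+06) = 9920
Q = 94200.

94200 ± 9920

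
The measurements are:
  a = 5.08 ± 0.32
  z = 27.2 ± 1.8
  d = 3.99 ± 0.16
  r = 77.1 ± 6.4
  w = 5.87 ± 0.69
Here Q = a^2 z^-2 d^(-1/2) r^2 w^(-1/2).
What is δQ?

Q is a product of powers, so relative uncertainties combine in quadrature:
  (2·δa/a)² = (2×0.0630)² = 0.0159;  (-2·δz/z)² = (-2×0.0662)² = 0.0175;  (−½·δd/d)² = (-0.5×0.0401)² = 0.000402;  (2·δr/r)² = (2×0.0830)² = 0.0276;  (−½·δw/w)² = (-0.5×0.118)² = 0.00345
δQ/Q = √(0.0648) = 0.255
Q = 42.8, so δQ = 0.255 × 42.8 = 10.9.

10.9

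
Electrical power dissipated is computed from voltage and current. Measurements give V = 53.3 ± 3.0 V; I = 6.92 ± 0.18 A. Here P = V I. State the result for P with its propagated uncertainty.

P is a product of powers, so relative uncertainties combine in quadrature:
  (1·δV/V)² = (1×0.0563)² = 0.00317;  (1·δI/I)² = (1×0.0260)² = 0.000677
δP/P = √(0.00384) = 0.0620
P = 369 W, so δP = 0.0620 × 369 = 22.9 W.

369 ± 22.9 W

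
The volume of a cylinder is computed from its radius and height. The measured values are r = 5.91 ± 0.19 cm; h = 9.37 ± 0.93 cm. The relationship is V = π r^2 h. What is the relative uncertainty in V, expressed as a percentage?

11.8%

Relative error in a monomial: (δV/V)² = Σ (nᵢ · δxᵢ/xᵢ)².
  (2·δr/r)² = (2×0.0321)² = 0.00413;  (1·δh/h)² = (1×0.0993)² = 0.00985
δV/V = √(0.0140) = 0.118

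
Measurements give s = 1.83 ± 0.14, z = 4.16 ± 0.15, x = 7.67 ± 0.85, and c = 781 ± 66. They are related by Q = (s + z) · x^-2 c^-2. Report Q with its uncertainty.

Let u = s + z = 5.99. δu = √(δs² + δz²) = √(0.0196 + 0.0225) = 0.205, so δu/u = 0.0343.
Q is then a monomial in u, x, c:
δQ/Q = √((δu/u)² + (-2·δx/x)² + (-2·δc/c)²) = √(0.00117 + 0.0491 + 0.0286) = 0.281
Q = 1.67e-07, so δQ = 0.281 × 1.67e-07 = 4.69e-08.

(1.67 ± 0.469) × 10^-7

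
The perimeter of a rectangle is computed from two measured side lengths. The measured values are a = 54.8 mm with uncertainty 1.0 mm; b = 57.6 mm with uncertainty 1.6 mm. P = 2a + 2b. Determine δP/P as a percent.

1.68%

Sums and differences: (δP)² = Σ (cᵢ δxᵢ)².
  (2·δa)² = 4.00;  (2·δb)² = 10.2
δP = √(14.2) = 3.77 mm
P = 225 mm, so δP/P = 3.77/225 = 0.0168.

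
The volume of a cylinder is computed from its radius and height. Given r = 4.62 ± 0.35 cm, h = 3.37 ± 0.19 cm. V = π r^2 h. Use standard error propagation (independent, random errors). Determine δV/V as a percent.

16.2%

Each factor contributes (exponent × relative error)² to (δV/V)²:
  (2·δr/r)² = (2×0.0758)² = 0.0230;  (1·δh/h)² = (1×0.0564)² = 0.00318
δV/V = √(0.0261) = 0.162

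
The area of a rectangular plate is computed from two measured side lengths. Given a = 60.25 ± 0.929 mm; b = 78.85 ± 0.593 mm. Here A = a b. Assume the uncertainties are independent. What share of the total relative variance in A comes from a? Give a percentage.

80.8%

(δA/A)² = (1·δa/a)² + (1·δb/b)²
  a term: (1×0.0154)² = 0.000238
  b term: (1×0.00752)² = 5.66e-05
Total = 0.000294. Share from a = 0.000238/0.000294 = 0.808.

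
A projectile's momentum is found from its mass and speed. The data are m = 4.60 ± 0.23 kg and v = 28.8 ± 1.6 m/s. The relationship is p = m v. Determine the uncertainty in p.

For a monomial p ∝ m, v, fractional errors add in quadrature:
  (1·δm/m)² = (1×0.0500)² = 0.00250;  (1·δv/v)² = (1×0.0556)² = 0.00309
δp/p = √(0.00559) = 0.0747
p = 132 kg·m/s, so δp = 0.0747 × 132 = 9.90 kg·m/s.

9.90 kg·m/s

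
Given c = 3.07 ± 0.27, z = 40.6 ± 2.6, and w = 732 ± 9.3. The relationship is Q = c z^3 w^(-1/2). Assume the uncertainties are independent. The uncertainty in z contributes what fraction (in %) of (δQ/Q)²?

(δQ/Q)² = (1·δc/c)² + (3·δz/z)² + (−½·δw/w)²
  c term: (1×0.0879)² = 0.00773
  z term: (3×0.0640)² = 0.0369
  w term: (-0.5×0.0127)² = 4.04e-05
Total = 0.0447. Share from z = 0.0369/0.0447 = 0.826.

82.6%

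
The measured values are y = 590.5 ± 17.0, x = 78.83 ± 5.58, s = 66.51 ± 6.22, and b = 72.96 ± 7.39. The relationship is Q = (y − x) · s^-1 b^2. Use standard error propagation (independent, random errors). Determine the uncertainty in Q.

9250

Let u = y − x = 511.7. δu = √(δy² + δx²) = √(289 + 31.1) = 17.9, so δu/u = 0.0350.
Q is then a monomial in u, s, b:
δQ/Q = √((δu/u)² + (-1·δs/s)² + (2·δb/b)²) = √(0.00122 + 0.00875 + 0.0410) = 0.226
Q = 40950, so δQ = 0.226 × 40950 = 9250.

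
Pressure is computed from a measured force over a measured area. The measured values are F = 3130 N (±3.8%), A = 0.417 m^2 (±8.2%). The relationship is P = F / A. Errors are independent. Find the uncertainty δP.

678 Pa

P is a product of powers, so relative uncertainties combine in quadrature:
  (1·δF/F)² = (1×0.0380)² = 0.00144;  (-1·δA/A)² = (-1×0.0820)² = 0.00672
δP/P = √(0.00817) = 0.0904
P = 7510 Pa, so δP = 0.0904 × 7510 = 678 Pa.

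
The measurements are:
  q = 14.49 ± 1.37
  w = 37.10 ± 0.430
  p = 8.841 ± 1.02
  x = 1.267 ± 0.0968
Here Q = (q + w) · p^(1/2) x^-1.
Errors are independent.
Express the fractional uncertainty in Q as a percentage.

Let u = q + w = 51.59. δu = √(δq² + δw²) = √(1.88 + 0.185) = 1.44, so δu/u = 0.0278.
Q is then a monomial in u, p, x:
δQ/Q = √((δu/u)² + (½·δp/p)² + (-1·δx/x)²) = √(0.000775 + 0.00333 + 0.00584) = 0.0997

9.97%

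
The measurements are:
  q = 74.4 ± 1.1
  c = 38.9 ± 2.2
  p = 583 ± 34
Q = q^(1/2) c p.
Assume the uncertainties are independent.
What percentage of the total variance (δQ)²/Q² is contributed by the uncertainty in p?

(δQ/Q)² = (½·δq/q)² + (1·δc/c)² + (1·δp/p)²
  q term: (0.5×0.0148)² = 5.46e-05
  c term: (1×0.0566)² = 0.00320
  p term: (1×0.0583)² = 0.00340
Total = 0.00665. Share from p = 0.00340/0.00665 = 0.511.

51.1%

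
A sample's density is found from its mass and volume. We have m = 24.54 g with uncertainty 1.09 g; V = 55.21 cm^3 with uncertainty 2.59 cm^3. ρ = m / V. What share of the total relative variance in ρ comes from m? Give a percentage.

(δρ/ρ)² = (1·δm/m)² + (-1·δV/V)²
  m term: (1×0.0444)² = 0.00197
  V term: (-1×0.0469)² = 0.00220
Total = 0.00417. Share from m = 0.00197/0.00417 = 0.473.

47.3%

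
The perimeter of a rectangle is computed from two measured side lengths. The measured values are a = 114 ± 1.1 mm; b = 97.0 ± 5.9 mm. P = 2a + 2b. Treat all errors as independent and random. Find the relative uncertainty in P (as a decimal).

Absolute uncertainties add in quadrature for a linear combination:
  (2·δa)² = 4.84;  (2·δb)² = 139
δP = √(144) = 12.0 mm
P = 422 mm, so δP/P = 12.0/422 = 0.0284.

0.0284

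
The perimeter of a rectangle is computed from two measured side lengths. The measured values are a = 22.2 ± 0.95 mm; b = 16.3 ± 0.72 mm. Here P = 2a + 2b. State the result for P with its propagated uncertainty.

For a sum/difference, combine absolute errors in quadrature:
  (2·δa)² = 3.61;  (2·δb)² = 2.07
δP = √(5.68) = 2.38 mm
P = 77.0 mm.

77.0 ± 2.38 mm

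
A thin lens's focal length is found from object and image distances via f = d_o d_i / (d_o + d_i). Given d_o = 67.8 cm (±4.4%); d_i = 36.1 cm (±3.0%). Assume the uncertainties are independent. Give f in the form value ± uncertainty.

∂f/∂d_o = (d_i/(d_o+d_i))² = 0.121;  ∂f/∂d_i = (d_o/(d_o+d_i))² = 0.426
δf = √((∂f/∂d_o · δd_o)² + (∂f/∂d_i · δd_i)²) = √(0.130 + 0.213) = 0.585 cm
f = 23.6 cm.

23.6 ± 0.585 cm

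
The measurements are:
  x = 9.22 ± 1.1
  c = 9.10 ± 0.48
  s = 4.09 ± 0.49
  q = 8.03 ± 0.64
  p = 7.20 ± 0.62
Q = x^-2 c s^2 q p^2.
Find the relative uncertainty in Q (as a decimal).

Q is a product of powers, so relative uncertainties combine in quadrature:
  (-2·δx/x)² = (-2×0.119)² = 0.0569;  (1·δc/c)² = (1×0.0527)² = 0.00278;  (2·δs/s)² = (2×0.120)² = 0.0574;  (1·δq/q)² = (1×0.0797)² = 0.00635;  (2·δp/p)² = (2×0.0861)² = 0.0297
δQ/Q = √(0.153) = 0.391

0.391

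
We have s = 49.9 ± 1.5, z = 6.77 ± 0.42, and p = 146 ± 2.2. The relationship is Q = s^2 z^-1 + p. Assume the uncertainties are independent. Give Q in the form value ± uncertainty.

Let w = s^2·z^-1 = 368. δw/w = √((2·δs/s)² + (-1·δz/z)²) = √(0.00361 + 0.00385) = 0.0864, so δw = 31.8.
Q = w + p: δQ = √(δw² + δp²) = √(1010 + 4.84) = 31.9
Q = 514.

514 ± 31.9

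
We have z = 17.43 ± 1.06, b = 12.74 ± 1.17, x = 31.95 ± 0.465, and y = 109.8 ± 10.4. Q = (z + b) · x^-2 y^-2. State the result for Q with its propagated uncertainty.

Let u = z + b = 30.17. δu = √(δz² + δb²) = √(1.12 + 1.37) = 1.58, so δu/u = 0.0523.
Q is then a monomial in u, x, y:
δQ/Q = √((δu/u)² + (-2·δx/x)² + (-2·δy/y)²) = √(0.00274 + 0.000847 + 0.0359) = 0.199
Q = 2.451e-06, so δQ = 0.199 × 2.451e-06 = 4.87e-07.

(2.451 ± 0.487) × 10^-6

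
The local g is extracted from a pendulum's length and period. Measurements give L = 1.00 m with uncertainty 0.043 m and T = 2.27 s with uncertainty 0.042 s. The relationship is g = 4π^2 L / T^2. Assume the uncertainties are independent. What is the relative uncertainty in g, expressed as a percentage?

Since g is a product/quotient, work with relative uncertainties:
  (1·δL/L)² = (1×0.0430)² = 0.00185;  (-2·δT/T)² = (-2×0.0185)² = 0.00137
δg/g = √(0.00322) = 0.0567

5.67%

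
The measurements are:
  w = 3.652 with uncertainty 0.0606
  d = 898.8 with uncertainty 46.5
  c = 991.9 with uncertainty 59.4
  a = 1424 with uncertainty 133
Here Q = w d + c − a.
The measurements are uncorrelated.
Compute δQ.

230

Let p = w·d = 3282. δp/p = √((1·δw/w)² + (1·δd/d)²) = √(0.000275 + 0.00268) = 0.0543, so δp = 178.
Q = p + c − a: δQ = √(δp² + δc² + δa²) = √(31800 + 3530 + 17700) = 230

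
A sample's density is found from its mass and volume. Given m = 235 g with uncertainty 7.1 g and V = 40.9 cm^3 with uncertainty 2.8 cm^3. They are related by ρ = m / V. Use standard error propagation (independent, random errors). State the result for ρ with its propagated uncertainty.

Since ρ is a product/quotient, work with relative uncertainties:
  (1·δm/m)² = (1×0.0302)² = 0.000913;  (-1·δV/V)² = (-1×0.0685)² = 0.00469
δρ/ρ = √(0.00560) = 0.0748
ρ = 5.75 g/cm^3, so δρ = 0.0748 × 5.75 = 0.430 g/cm^3.

5.75 ± 0.430 g/cm^3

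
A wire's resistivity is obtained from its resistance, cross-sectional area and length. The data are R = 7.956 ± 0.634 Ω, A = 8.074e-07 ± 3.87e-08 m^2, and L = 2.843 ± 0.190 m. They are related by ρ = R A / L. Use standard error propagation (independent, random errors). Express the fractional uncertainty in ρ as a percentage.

Since ρ is a product/quotient, work with relative uncertainties:
  (1·δR/R)² = (1×0.0797)² = 0.00635;  (1·δA/A)² = (1×0.0479)² = 0.00230;  (-1·δL/L)² = (-1×0.0668)² = 0.00447
δρ/ρ = √(0.0131) = 0.115

11.5%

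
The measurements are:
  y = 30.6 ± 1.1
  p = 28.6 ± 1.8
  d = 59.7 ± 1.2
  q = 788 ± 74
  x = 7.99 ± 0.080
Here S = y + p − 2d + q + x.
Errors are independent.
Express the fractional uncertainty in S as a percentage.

10.1%

S is a linear combination, so absolute uncertainties add in quadrature:
  (δy)² = 1.21;  (δp)² = 3.24;  (2·δd)² = 5.76;  (δq)² = 5480;  (δx)² = 0.00640
δS = √(5490) = 74.1
S = 736, so δS/S = 74.1/736 = 0.101.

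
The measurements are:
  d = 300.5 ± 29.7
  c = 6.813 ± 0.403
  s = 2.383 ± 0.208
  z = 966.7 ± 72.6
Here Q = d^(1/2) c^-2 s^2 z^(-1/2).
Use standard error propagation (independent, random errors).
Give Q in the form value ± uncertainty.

0.06821 ± 0.0150

Q is a product of powers, so relative uncertainties combine in quadrature:
  (½·δd/d)² = (0.5×0.0988)² = 0.00244;  (-2·δc/c)² = (-2×0.0592)² = 0.0140;  (2·δs/s)² = (2×0.0873)² = 0.0305;  (−½·δz/z)² = (-0.5×0.0751)² = 0.00141
δQ/Q = √(0.0483) = 0.220
Q = 0.06821, so δQ = 0.220 × 0.06821 = 0.0150.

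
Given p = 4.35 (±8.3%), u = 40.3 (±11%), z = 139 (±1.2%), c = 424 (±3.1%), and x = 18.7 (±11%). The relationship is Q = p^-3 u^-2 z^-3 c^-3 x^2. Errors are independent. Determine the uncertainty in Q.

For a monomial Q ∝ p^-3, u^-2, z^-3, c^-3, x^2, fractional errors add in quadrature:
  (-3·δp/p)² = (-3×0.0830)² = 0.0620;  (-2·δu/u)² = (-2×0.110)² = 0.0484;  (-3·δz/z)² = (-3×0.0120)² = 0.00130;  (-3·δc/c)² = (-3×0.0310)² = 0.00865;  (2·δx/x)² = (2×0.110)² = 0.0484
δQ/Q = √(0.169) = 0.411
Q = 1.28e-17, so δQ = 0.411 × 1.28e-17 = 5.25e-18.

5.25e-18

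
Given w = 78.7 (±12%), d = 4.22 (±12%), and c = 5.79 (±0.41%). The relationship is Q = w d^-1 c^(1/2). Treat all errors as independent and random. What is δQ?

Q is a product of powers, so relative uncertainties combine in quadrature:
  (1·δw/w)² = (1×0.120)² = 0.0144;  (-1·δd/d)² = (-1×0.120)² = 0.0144;  (½·δc/c)² = (0.5×0.00410)² = 4.2e-06
δQ/Q = √(0.0288) = 0.170
Q = 44.9, so δQ = 0.170 × 44.9 = 7.62.

7.62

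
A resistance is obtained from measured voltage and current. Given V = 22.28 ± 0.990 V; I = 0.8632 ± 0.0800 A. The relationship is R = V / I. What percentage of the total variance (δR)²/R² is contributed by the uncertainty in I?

(δR/R)² = (1·δV/V)² + (-1·δI/I)²
  V term: (1×0.0444)² = 0.00197
  I term: (-1×0.0927)² = 0.00859
Total = 0.0106. Share from I = 0.00859/0.0106 = 0.813.

81.3%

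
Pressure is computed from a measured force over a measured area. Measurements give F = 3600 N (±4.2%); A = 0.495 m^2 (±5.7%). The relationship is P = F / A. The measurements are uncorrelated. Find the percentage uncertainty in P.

Products/powers → add relative errors in quadrature, weighted by exponent:
  (1·δF/F)² = (1×0.0420)² = 0.00176;  (-1·δA/A)² = (-1×0.0570)² = 0.00325
δP/P = √(0.00501) = 0.0708

7.08%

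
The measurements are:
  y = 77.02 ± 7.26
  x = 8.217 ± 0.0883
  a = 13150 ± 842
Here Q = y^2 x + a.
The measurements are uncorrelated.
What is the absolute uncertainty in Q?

9240

Let p = y^2·x = 48740. δp/p = √((2·δy/y)² + (1·δx/x)²) = √(0.0355 + 0.000115) = 0.189, so δp = 9200.
Q = p + a: δQ = √(δp² + δa²) = √(8.47e+07 + 7.09e+05) = 9240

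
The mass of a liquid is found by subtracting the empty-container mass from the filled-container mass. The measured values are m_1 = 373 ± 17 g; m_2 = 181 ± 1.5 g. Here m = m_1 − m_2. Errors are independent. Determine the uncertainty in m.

17.1 g

Absolute uncertainties add in quadrature for a linear combination:
  (δm_1)² = 289;  (δm_2)² = 2.25
δm = √(291) = 17.1 g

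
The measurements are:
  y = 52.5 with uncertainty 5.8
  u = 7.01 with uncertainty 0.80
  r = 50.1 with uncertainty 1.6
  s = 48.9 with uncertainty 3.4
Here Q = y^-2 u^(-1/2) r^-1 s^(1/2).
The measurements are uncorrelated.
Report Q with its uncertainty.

(1.91 ± 0.446) × 10^-5

Each factor contributes (exponent × relative error)² to (δQ/Q)²:
  (-2·δy/y)² = (-2×0.110)² = 0.0488;  (−½·δu/u)² = (-0.5×0.114)² = 0.00326;  (-1·δr/r)² = (-1×0.0319)² = 0.00102;  (½·δs/s)² = (0.5×0.0695)² = 0.00121
δQ/Q = √(0.0543) = 0.233
Q = 1.91e-05, so δQ = 0.233 × 1.91e-05 = 4.46e-06.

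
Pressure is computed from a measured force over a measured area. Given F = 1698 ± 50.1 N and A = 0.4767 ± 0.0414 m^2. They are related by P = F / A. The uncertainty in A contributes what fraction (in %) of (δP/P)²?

(δP/P)² = (1·δF/F)² + (-1·δA/A)²
  F term: (1×0.0295)² = 0.000871
  A term: (-1×0.0868)² = 0.00754
Total = 0.00841. Share from A = 0.00754/0.00841 = 0.897.

89.7%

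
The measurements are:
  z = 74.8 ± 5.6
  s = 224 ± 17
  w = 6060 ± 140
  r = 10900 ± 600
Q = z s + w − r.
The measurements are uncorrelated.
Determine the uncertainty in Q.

1890

Let p = z·s = 16800. δp/p = √((1·δz/z)² + (1·δs/s)²) = √(0.00560 + 0.00576) = 0.107, so δp = 1790.
Q = p + w − r: δQ = √(δp² + δw² + δr²) = √(3.19e+06 + 19600 + 3.6e+05) = 1890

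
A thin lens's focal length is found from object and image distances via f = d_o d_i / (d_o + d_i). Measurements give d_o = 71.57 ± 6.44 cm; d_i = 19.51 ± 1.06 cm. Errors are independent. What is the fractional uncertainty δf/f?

∂f/∂d_o = (d_i/(d_o+d_i))² = 0.0459;  ∂f/∂d_i = (d_o/(d_o+d_i))² = 0.617
δf = √((∂f/∂d_o · δd_o)² + (∂f/∂d_i · δd_i)²) = √(0.0873 + 0.428) = 0.718 cm
f = 15.33 cm, so δf/f = 0.718/15.33 = 0.0468.

0.0468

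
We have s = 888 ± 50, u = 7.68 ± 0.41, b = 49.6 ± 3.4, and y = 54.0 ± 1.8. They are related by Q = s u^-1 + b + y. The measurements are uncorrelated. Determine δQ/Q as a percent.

4.45%

Let p = s·u^-1 = 116. δp/p = √((1·δs/s)² + (-1·δu/u)²) = √(0.00317 + 0.00285) = 0.0776, so δp = 8.97.
Q = p + b + y: δQ = √(δp² + δb² + δy²) = √(80.5 + 11.6 + 3.24) = 9.76
Q = 219, so δQ/Q = 9.76/219 = 0.0445.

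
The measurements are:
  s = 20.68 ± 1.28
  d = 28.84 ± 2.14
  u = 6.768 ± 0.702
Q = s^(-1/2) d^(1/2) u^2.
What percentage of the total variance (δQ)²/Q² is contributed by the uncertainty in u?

(δQ/Q)² = (−½·δs/s)² + (½·δd/d)² + (2·δu/u)²
  s term: (-0.5×0.0619)² = 0.000958
  d term: (0.5×0.0742)² = 0.00138
  u term: (2×0.104)² = 0.0430
Total = 0.0454. Share from u = 0.0430/0.0454 = 0.949.

94.9%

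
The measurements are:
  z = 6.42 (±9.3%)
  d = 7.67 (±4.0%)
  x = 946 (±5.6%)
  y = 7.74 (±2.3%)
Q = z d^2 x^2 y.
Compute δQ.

Since Q is a product/quotient, work with relative uncertainties:
  (1·δz/z)² = (1×0.0930)² = 0.00865;  (2·δd/d)² = (2×0.0400)² = 0.00640;  (2·δx/x)² = (2×0.0560)² = 0.0125;  (1·δy/y)² = (1×0.0230)² = 0.000529
δQ/Q = √(0.0281) = 0.168
Q = 2.62e+09, so δQ = 0.168 × 2.62e+09 = 4.39e+08.

4.39e+08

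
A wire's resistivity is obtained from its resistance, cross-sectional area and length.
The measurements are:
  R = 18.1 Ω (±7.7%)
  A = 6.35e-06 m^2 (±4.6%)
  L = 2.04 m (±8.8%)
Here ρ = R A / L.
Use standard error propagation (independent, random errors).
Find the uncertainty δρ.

7.08e-06 Ω·m

Each factor contributes (exponent × relative error)² to (δρ/ρ)²:
  (1·δR/R)² = (1×0.0770)² = 0.00593;  (1·δA/A)² = (1×0.0460)² = 0.00212;  (-1·δL/L)² = (-1×0.0880)² = 0.00774
δρ/ρ = √(0.0158) = 0.126
ρ = 5.63e-05 Ω·m, so δρ = 0.126 × 5.63e-05 = 7.08e-06 Ω·m.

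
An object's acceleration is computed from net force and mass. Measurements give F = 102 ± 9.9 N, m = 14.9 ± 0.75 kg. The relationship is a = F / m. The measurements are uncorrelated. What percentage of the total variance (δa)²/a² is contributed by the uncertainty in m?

(δa/a)² = (1·δF/F)² + (-1·δm/m)²
  F term: (1×0.0971)² = 0.00942
  m term: (-1×0.0503)² = 0.00253
Total = 0.0120. Share from m = 0.00253/0.0120 = 0.212.

21.2%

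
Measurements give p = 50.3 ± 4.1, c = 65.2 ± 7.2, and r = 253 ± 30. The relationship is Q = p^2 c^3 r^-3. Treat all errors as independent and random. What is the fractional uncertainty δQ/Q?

For a monomial Q ∝ p^2, c^3, r^-3, fractional errors add in quadrature:
  (2·δp/p)² = (2×0.0815)² = 0.0266;  (3·δc/c)² = (3×0.110)² = 0.110;  (-3·δr/r)² = (-3×0.119)² = 0.127
δQ/Q = √(0.263) = 0.513

0.513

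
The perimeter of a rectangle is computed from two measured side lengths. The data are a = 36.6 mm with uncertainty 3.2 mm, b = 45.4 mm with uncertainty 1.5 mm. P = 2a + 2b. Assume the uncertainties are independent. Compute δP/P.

P is a linear combination, so absolute uncertainties add in quadrature:
  (2·δa)² = 41.0;  (2·δb)² = 9.00
δP = √(50.0) = 7.07 mm
P = 164 mm, so δP/P = 7.07/164 = 0.0431.

0.0431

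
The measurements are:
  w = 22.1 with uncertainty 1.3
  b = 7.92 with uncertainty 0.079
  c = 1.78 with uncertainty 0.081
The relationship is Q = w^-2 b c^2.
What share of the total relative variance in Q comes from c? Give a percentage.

(δQ/Q)² = (-2·δw/w)² + (1·δb/b)² + (2·δc/c)²
  w term: (-2×0.0588)² = 0.0138
  b term: (1×0.00997)² = 9.95e-05
  c term: (2×0.0455)² = 0.00828
Total = 0.0222. Share from c = 0.00828/0.0222 = 0.373.

37.3%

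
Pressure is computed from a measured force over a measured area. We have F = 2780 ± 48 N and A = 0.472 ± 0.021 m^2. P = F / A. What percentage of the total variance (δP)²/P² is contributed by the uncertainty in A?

(δP/P)² = (1·δF/F)² + (-1·δA/A)²
  F term: (1×0.0173)² = 0.000298
  A term: (-1×0.0445)² = 0.00198
Total = 0.00228. Share from A = 0.00198/0.00228 = 0.869.

86.9%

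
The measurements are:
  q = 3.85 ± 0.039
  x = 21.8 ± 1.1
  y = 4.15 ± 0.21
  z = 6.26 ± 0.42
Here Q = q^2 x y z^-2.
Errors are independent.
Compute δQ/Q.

Each factor contributes (exponent × relative error)² to (δQ/Q)²:
  (2·δq/q)² = (2×0.0101)² = 0.000410;  (1·δx/x)² = (1×0.0505)² = 0.00255;  (1·δy/y)² = (1×0.0506)² = 0.00256;  (-2·δz/z)² = (-2×0.0671)² = 0.0180
δQ/Q = √(0.0235) = 0.153

0.153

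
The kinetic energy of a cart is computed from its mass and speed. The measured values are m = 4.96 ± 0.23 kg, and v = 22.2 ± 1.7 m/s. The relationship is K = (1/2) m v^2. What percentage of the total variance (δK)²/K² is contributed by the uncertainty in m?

8.40%

(δK/K)² = (1·δm/m)² + (2·δv/v)²
  m term: (1×0.0464)² = 0.00215
  v term: (2×0.0766)² = 0.0235
Total = 0.0256. Share from m = 0.00215/0.0256 = 0.0840.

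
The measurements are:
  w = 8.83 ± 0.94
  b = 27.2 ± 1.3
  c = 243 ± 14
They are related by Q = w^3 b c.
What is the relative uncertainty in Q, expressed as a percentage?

Since Q is a product/quotient, work with relative uncertainties:
  (3·δw/w)² = (3×0.106)² = 0.102;  (1·δb/b)² = (1×0.0478)² = 0.00228;  (1·δc/c)² = (1×0.0576)² = 0.00332
δQ/Q = √(0.108) = 0.328

32.8%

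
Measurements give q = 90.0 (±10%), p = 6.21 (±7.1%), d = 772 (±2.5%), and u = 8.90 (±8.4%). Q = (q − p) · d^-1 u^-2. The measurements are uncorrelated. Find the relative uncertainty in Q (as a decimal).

0.201

Let w = q − p = 83.8. δw = √(δq² + δp²) = √(81.0 + 0.194) = 9.01, so δw/w = 0.108.
Q is then a monomial in w, d, u:
δQ/Q = √((δw/w)² + (-1·δd/d)² + (-2·δu/u)²) = √(0.0116 + 0.000625 + 0.0282) = 0.201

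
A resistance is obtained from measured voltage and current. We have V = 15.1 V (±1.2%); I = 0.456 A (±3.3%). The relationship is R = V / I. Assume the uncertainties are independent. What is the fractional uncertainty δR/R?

0.0351

Products/powers → add relative errors in quadrature, weighted by exponent:
  (1·δV/V)² = (1×0.0120)² = 0.000144;  (-1·δI/I)² = (-1×0.0330)² = 0.00109
δR/R = √(0.00123) = 0.0351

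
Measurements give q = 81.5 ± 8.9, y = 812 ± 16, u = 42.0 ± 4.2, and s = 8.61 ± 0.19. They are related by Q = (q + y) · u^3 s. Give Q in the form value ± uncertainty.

Let w = q + y = 894. δw = √(δq² + δy²) = √(79.2 + 256) = 18.3, so δw/w = 0.0205.
Q is then a monomial in w, u, s:
δQ/Q = √((δw/w)² + (3·δu/u)² + (1·δs/s)²) = √(0.000420 + 0.0900 + 0.000487) = 0.302
Q = 5.7e+08, so δQ = 0.302 × 5.7e+08 = 1.72e+08.

(5.70 ± 1.72) × 10^8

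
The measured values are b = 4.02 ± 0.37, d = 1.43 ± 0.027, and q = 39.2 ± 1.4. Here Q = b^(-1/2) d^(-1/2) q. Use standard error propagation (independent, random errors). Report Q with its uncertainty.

16.3 ± 0.965

Relative error in a monomial: (δQ/Q)² = Σ (nᵢ · δxᵢ/xᵢ)².
  (−½·δb/b)² = (-0.5×0.0920)² = 0.00212;  (−½·δd/d)² = (-0.5×0.0189)² = 8.91e-05;  (1·δq/q)² = (1×0.0357)² = 0.00128
δQ/Q = √(0.00348) = 0.0590
Q = 16.3, so δQ = 0.0590 × 16.3 = 0.965.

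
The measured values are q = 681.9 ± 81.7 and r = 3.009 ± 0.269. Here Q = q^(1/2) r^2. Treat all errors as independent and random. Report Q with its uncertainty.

Products/powers → add relative errors in quadrature, weighted by exponent:
  (½·δq/q)² = (0.5×0.120)² = 0.00359;  (2·δr/r)² = (2×0.0894)² = 0.0320
δQ/Q = √(0.0356) = 0.189
Q = 236.4, so δQ = 0.189 × 236.4 = 44.6.

236.4 ± 44.6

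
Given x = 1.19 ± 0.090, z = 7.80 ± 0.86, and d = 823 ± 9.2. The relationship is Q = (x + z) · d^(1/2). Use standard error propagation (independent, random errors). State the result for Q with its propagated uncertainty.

258 ± 24.8

Let u = x + z = 8.99. δu = √(δx² + δz²) = √(0.00810 + 0.740) = 0.865, so δu/u = 0.0962.
Q is then a monomial in u, d:
δQ/Q = √((δu/u)² + (½·δd/d)²) = √(0.00925 + 3.12e-05) = 0.0963
Q = 258, so δQ = 0.0963 × 258 = 24.8.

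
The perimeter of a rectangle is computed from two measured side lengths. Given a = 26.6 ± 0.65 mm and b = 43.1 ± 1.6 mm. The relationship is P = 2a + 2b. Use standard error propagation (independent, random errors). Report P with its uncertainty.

Absolute uncertainties add in quadrature for a linear combination:
  (2·δa)² = 1.69;  (2·δb)² = 10.2
δP = √(11.9) = 3.45 mm
P = 139 mm.

139 ± 3.45 mm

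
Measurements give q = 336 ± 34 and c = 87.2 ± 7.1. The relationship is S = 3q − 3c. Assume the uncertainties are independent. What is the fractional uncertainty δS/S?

0.140

S is a linear combination, so absolute uncertainties add in quadrature:
  (3·δq)² = 10400;  (3·δc)² = 454
δS = √(10900) = 104
S = 746, so δS/S = 104/746 = 0.140.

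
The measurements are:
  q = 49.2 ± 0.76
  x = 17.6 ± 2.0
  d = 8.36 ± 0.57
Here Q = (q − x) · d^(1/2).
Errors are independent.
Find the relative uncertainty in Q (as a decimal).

0.0758

Let u = q − x = 31.6. δu = √(δq² + δx²) = √(0.578 + 4.00) = 2.14, so δu/u = 0.0677.
Q is then a monomial in u, d:
δQ/Q = √((δu/u)² + (½·δd/d)²) = √(0.00458 + 0.00116) = 0.0758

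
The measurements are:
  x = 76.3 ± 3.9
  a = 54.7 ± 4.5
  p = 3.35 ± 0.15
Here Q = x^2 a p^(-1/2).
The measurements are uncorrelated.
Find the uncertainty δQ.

Q is a product of powers, so relative uncertainties combine in quadrature:
  (2·δx/x)² = (2×0.0511)² = 0.0105;  (1·δa/a)² = (1×0.0823)² = 0.00677;  (−½·δp/p)² = (-0.5×0.0448)² = 0.000501
δQ/Q = √(0.0177) = 0.133
Q = 1.74e+05, so δQ = 0.133 × 1.74e+05 = 23200.

23200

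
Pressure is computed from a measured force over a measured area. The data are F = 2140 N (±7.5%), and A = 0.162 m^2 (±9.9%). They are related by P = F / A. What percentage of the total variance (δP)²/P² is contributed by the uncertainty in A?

63.5%

(δP/P)² = (1·δF/F)² + (-1·δA/A)²
  F term: (1×0.0750)² = 0.00562
  A term: (-1×0.0990)² = 0.00980
Total = 0.0154. Share from A = 0.00980/0.0154 = 0.635.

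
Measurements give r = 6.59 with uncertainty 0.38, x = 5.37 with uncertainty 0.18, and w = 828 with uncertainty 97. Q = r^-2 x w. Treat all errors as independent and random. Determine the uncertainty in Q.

17.2

Since Q is a product/quotient, work with relative uncertainties:
  (-2·δr/r)² = (-2×0.0577)² = 0.0133;  (1·δx/x)² = (1×0.0335)² = 0.00112;  (1·δw/w)² = (1×0.117)² = 0.0137
δQ/Q = √(0.0281) = 0.168
Q = 102, so δQ = 0.168 × 102 = 17.2.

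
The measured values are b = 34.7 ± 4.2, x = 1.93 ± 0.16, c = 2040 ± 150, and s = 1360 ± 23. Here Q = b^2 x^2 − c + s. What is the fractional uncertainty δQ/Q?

0.348

Let p = b^2·x^2 = 4490. δp/p = √((2·δb/b)² + (2·δx/x)²) = √(0.0586 + 0.0275) = 0.293, so δp = 1320.
Q = p − c + s: δQ = √(δp² + δc² + δs²) = √(1.73e+06 + 22500 + 529) = 1320
Q = 3810, so δQ/Q = 1320/3810 = 0.348.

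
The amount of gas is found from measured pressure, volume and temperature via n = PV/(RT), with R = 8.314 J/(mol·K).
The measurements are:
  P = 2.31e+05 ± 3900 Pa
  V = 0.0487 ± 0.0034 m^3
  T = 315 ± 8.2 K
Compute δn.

0.328 mol

Each factor contributes (exponent × relative error)² to (δn/n)²:
  (1·δP/P)² = (1×0.0169)² = 0.000285;  (1·δV/V)² = (1×0.0698)² = 0.00487;  (-1·δT/T)² = (-1×0.0260)² = 0.000678
δn/n = √(0.00584) = 0.0764
n = 4.30 mol, so δn = 0.0764 × 4.30 = 0.328 mol.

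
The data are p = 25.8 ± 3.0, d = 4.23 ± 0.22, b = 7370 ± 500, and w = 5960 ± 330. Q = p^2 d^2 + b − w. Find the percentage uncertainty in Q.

23.2%

Let h = p^2·d^2 = 11900. δh/h = √((2·δp/p)² + (2·δd/d)²) = √(0.0541 + 0.0108) = 0.255, so δh = 3030.
Q = h + b − w: δQ = √(δh² + δb² + δw²) = √(9.21e+06 + 2.5e+05 + 1.09e+05) = 3090
Q = 13300, so δQ/Q = 3090/13300 = 0.232.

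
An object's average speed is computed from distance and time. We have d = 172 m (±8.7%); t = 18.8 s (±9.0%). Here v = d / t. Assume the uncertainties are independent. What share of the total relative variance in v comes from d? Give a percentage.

(δv/v)² = (1·δd/d)² + (-1·δt/t)²
  d term: (1×0.0870)² = 0.00757
  t term: (-1×0.0900)² = 0.00810
Total = 0.0157. Share from d = 0.00757/0.0157 = 0.483.

48.3%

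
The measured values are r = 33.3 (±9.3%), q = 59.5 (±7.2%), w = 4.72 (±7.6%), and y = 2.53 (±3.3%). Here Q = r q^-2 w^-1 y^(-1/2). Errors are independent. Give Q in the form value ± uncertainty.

Each factor contributes (exponent × relative error)² to (δQ/Q)²:
  (1·δr/r)² = (1×0.0930)² = 0.00865;  (-2·δq/q)² = (-2×0.0720)² = 0.0207;  (-1·δw/w)² = (-1×0.0760)² = 0.00578;  (−½·δy/y)² = (-0.5×0.0330)² = 0.000272
δQ/Q = √(0.0354) = 0.188
Q = 0.00125, so δQ = 0.188 × 0.00125 = 0.000236.

0.00125 ± 0.000236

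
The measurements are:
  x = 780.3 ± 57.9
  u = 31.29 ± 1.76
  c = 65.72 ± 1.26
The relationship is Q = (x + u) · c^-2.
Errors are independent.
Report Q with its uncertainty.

Let w = x + u = 811.6. δw = √(δx² + δu²) = √(3350 + 3.10) = 57.9, so δw/w = 0.0714.
Q is then a monomial in w, c:
δQ/Q = √((δw/w)² + (-2·δc/c)²) = √(0.00509 + 0.00147) = 0.0810
Q = 0.1879, so δQ = 0.0810 × 0.1879 = 0.0152.

0.1879 ± 0.0152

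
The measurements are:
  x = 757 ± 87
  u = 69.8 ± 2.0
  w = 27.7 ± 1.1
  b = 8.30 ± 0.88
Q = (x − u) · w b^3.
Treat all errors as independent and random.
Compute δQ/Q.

Let h = x − u = 687. δh = √(δx² + δu²) = √(7570 + 4.00) = 87.0, so δh/h = 0.127.
Q is then a monomial in h, w, b:
δQ/Q = √((δh/h)² + (1·δw/w)² + (3·δb/b)²) = √(0.0160 + 0.00158 + 0.101) = 0.345

0.345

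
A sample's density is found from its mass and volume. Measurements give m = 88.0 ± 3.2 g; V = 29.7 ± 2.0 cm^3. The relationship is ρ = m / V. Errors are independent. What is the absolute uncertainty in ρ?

0.227 g/cm^3

Each factor contributes (exponent × relative error)² to (δρ/ρ)²:
  (1·δm/m)² = (1×0.0364)² = 0.00132;  (-1·δV/V)² = (-1×0.0673)² = 0.00453
δρ/ρ = √(0.00586) = 0.0765
ρ = 2.96 g/cm^3, so δρ = 0.0765 × 2.96 = 0.227 g/cm^3.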